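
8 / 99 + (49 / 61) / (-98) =0.07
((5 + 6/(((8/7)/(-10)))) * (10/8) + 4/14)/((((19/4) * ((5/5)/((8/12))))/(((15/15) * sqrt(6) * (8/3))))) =-8824 * sqrt(6)/399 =-54.17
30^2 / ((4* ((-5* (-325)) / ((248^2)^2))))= 34044678144 / 65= 523764279.14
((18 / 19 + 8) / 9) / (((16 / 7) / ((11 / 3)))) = 6545 / 4104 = 1.59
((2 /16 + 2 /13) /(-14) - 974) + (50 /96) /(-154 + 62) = -974.03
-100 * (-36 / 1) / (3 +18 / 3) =400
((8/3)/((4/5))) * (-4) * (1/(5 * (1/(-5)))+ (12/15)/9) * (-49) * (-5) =80360/27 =2976.30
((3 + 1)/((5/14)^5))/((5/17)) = 36572032/15625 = 2340.61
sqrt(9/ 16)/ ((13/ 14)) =21/ 26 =0.81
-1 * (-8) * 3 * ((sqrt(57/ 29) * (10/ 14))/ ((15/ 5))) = 40 * sqrt(1653)/ 203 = 8.01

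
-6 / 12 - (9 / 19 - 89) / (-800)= -4641 / 7600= -0.61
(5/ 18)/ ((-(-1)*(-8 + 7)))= -5/ 18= -0.28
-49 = -49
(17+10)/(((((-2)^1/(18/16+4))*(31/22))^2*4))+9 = 31.32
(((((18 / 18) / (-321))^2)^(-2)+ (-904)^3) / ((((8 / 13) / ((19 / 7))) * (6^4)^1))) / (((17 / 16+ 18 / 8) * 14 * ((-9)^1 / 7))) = -348576435857 / 618192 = -563864.36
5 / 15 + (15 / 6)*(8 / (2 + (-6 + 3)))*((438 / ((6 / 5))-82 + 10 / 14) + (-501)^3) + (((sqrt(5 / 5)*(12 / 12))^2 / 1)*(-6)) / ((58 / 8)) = 1531649826239 / 609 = 2515024345.22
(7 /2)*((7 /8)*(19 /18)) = 931 /288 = 3.23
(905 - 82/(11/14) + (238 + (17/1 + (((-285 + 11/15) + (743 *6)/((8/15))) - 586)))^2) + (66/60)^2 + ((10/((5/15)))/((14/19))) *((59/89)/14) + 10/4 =10355232354139327/172695600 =59962340.41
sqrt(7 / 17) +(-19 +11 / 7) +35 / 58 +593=sqrt(119) / 17 +233927 / 406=576.82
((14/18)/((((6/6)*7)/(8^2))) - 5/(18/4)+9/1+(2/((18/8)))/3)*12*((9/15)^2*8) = 13216/25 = 528.64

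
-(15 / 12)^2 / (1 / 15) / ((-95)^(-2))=-3384375 / 16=-211523.44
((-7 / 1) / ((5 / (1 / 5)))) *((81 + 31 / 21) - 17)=-55 / 3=-18.33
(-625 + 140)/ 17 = -485/ 17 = -28.53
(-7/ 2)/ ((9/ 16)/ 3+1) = -56/ 19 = -2.95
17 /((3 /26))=442 /3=147.33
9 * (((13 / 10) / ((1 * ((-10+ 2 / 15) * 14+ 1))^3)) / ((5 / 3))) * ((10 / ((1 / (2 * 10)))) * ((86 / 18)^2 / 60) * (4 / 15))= -480740 / 8703679193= -0.00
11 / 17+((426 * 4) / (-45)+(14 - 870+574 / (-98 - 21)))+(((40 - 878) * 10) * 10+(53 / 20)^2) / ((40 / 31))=-53723482171 / 816000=-65837.60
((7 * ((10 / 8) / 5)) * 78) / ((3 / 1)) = 91 / 2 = 45.50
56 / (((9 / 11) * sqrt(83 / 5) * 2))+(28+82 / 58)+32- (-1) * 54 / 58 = 308 * sqrt(415) / 747+1808 / 29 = 70.74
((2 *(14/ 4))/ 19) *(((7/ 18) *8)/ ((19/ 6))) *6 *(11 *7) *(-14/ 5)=-845152/ 1805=-468.23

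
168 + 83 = 251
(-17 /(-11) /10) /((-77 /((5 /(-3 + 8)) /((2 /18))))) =-153 /8470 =-0.02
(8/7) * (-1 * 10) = -80/7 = -11.43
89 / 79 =1.13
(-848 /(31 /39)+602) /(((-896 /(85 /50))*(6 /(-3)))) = -24497 /55552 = -0.44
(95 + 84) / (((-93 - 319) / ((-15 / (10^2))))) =0.07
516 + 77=593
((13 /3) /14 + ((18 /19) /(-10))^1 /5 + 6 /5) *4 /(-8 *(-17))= 29737 /678300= 0.04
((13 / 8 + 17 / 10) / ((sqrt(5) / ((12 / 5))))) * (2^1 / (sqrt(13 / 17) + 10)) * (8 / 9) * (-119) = -614992 * sqrt(5) / 18075 + 18088 * sqrt(1105) / 90375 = -69.43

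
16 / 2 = 8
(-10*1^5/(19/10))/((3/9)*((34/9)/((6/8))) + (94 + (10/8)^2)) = -5184/95779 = -0.05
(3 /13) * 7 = 21 /13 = 1.62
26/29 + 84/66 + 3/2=2341/638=3.67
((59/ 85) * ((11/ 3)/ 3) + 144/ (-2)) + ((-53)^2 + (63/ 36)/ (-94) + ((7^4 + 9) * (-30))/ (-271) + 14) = 235302711739/ 77950440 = 3018.62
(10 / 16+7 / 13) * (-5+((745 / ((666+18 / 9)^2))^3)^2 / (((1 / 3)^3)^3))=-4776094644993382988444646914968797605 / 821014616660089554107429965166280704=-5.82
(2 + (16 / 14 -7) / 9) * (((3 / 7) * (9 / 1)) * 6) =1530 / 49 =31.22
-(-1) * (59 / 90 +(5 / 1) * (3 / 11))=1999 / 990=2.02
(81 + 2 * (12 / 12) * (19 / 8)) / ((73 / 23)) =7889 / 292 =27.02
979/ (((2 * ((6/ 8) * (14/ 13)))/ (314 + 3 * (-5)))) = 3805373/ 21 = 181208.24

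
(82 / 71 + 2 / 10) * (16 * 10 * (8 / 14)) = 61568 / 497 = 123.88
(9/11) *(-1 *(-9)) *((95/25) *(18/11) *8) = 221616/605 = 366.31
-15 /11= -1.36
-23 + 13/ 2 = -33/ 2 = -16.50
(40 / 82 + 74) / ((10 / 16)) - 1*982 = -862.82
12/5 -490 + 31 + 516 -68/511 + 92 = 386487/2555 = 151.27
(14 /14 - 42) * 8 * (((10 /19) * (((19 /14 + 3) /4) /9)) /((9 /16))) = -37.14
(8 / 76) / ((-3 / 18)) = -12 / 19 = -0.63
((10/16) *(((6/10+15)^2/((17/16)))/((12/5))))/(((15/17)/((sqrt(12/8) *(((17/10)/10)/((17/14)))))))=1183 *sqrt(6)/250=11.59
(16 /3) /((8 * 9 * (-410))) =-1 /5535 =-0.00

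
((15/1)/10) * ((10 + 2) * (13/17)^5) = 6683274/1419857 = 4.71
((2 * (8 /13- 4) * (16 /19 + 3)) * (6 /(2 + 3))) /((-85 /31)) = 1194864 /104975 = 11.38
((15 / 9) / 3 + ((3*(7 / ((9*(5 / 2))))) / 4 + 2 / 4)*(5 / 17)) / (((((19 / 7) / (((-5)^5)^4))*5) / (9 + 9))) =97552320167376.16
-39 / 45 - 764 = -11473 / 15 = -764.87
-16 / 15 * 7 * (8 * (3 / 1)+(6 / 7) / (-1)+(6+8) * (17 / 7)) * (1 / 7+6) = -55040 / 21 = -2620.95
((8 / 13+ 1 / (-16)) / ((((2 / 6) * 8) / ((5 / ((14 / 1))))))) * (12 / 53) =5175 / 308672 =0.02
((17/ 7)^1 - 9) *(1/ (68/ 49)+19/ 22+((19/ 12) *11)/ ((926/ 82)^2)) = -9519473657/ 841827063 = -11.31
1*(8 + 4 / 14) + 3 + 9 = 142 / 7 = 20.29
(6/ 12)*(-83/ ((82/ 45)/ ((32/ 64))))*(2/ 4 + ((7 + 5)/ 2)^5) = -58090455/ 656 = -88552.52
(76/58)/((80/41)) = 779/1160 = 0.67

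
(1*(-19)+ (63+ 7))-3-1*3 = 45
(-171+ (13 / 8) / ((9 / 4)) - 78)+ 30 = -218.28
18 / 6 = 3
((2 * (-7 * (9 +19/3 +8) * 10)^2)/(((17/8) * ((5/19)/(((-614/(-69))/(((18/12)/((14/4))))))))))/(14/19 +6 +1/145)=17285571929920000/588415509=29376472.35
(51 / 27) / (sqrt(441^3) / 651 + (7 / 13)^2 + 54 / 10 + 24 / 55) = 4898465 / 52779231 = 0.09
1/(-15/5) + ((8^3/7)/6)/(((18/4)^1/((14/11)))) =925/297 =3.11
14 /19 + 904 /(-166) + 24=30422 /1577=19.29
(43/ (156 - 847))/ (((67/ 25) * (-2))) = 1075/ 92594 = 0.01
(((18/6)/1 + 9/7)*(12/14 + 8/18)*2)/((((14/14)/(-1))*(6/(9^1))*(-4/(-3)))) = -12.55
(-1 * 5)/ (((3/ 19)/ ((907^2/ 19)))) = -4113245/ 3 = -1371081.67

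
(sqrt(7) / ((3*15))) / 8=0.01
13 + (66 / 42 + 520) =534.57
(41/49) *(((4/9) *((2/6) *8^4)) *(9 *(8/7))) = 5373952/1029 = 5222.50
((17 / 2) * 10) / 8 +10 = 165 / 8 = 20.62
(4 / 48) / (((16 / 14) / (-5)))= -35 / 96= -0.36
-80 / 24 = -10 / 3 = -3.33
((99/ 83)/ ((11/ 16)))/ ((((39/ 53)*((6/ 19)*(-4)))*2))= -1007/ 1079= -0.93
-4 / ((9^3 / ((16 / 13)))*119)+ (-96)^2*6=62360782784 / 1127763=55296.00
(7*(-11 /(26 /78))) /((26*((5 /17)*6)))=-1309 /260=-5.03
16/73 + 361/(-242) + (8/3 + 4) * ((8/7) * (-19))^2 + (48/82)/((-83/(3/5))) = 138838819772651/44186287530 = 3142.12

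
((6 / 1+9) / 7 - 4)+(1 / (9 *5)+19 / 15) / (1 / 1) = -179 / 315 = -0.57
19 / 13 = 1.46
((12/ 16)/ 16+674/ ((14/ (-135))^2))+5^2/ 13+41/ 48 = 62674.51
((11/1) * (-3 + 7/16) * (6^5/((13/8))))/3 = -584496/13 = -44961.23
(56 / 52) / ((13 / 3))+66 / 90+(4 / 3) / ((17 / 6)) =62593 / 43095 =1.45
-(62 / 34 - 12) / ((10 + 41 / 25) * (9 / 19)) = 82175 / 44523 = 1.85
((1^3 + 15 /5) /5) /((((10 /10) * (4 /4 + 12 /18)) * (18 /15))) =2 /5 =0.40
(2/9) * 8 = 1.78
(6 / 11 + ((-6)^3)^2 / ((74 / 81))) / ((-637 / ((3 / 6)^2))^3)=-10392735 / 3366376485472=-0.00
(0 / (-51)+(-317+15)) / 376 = -151 / 188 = -0.80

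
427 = 427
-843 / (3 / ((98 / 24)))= -13769 / 12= -1147.42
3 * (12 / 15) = 12 / 5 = 2.40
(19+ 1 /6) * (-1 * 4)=-230 /3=-76.67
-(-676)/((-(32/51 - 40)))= 8619/502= 17.17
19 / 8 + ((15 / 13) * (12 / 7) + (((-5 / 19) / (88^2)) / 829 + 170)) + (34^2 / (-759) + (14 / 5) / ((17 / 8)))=11337059057799577 / 65100284208960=174.15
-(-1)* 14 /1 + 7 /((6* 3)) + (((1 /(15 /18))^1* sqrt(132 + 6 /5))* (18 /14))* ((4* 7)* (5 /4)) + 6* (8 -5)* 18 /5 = 702.42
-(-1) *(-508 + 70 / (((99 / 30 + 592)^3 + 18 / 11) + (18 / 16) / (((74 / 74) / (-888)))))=-1178859347855076 / 2320589268947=-508.00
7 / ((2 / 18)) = 63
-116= -116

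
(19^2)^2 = 130321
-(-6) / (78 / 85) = 85 / 13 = 6.54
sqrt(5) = 2.24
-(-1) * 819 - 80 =739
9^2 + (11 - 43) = 49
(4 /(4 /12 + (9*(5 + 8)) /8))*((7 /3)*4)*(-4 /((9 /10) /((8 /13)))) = -286720 /42003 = -6.83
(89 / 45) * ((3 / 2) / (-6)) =-89 / 180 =-0.49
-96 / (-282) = 16 / 47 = 0.34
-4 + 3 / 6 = -7 / 2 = -3.50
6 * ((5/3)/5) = 2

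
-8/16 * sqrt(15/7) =-sqrt(105)/14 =-0.73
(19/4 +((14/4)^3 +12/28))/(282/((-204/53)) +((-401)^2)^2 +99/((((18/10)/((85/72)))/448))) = 411723/221542695603236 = 0.00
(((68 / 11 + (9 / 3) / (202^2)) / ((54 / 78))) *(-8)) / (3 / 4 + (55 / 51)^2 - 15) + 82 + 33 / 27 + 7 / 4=49738635060773 / 550019272572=90.43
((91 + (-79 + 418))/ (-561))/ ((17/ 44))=-1720/ 867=-1.98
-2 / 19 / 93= -2 / 1767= -0.00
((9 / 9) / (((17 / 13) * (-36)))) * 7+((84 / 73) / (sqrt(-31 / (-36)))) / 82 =-91 / 612+252 * sqrt(31) / 92783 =-0.13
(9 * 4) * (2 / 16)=9 / 2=4.50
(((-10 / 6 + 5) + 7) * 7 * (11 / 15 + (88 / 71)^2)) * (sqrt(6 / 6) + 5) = 74479174 / 75615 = 984.98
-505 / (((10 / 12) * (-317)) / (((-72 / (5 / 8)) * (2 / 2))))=-349056 / 1585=-220.22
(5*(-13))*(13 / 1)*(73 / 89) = -61685 / 89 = -693.09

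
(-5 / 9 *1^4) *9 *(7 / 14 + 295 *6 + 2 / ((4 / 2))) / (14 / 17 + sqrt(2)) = 2108085 / 382 - 5119635 *sqrt(2) / 764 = -3958.23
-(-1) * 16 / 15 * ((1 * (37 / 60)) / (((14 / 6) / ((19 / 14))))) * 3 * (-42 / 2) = -4218 / 175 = -24.10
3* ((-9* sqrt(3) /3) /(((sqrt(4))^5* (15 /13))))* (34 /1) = -663* sqrt(3) /80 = -14.35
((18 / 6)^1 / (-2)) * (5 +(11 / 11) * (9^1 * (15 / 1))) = -210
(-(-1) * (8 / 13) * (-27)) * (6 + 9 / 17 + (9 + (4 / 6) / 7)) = -401616 / 1547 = -259.61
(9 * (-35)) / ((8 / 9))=-2835 / 8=-354.38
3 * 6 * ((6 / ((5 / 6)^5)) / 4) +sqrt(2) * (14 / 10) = 7 * sqrt(2) / 5 +209952 / 3125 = 69.16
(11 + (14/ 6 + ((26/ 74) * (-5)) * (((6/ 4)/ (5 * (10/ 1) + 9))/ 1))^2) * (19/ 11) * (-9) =-52929329287/ 209681516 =-252.43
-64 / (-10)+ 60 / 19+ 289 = 28363 / 95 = 298.56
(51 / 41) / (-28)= -51 / 1148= -0.04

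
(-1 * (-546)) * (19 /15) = 3458 /5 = 691.60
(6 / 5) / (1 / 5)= 6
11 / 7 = 1.57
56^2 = 3136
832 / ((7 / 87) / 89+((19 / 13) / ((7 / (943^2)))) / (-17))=-0.08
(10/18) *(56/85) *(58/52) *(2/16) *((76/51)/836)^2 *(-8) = -812/625980069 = -0.00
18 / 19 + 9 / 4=243 / 76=3.20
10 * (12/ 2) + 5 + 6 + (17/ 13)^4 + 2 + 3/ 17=36949741/ 485537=76.10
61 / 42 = 1.45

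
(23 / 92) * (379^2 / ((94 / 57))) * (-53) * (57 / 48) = -8244849759 / 6016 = -1370486.99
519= 519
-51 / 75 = -17 / 25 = -0.68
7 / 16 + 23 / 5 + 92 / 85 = 8323 / 1360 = 6.12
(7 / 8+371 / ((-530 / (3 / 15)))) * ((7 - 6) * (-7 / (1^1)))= -1029 / 200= -5.14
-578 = -578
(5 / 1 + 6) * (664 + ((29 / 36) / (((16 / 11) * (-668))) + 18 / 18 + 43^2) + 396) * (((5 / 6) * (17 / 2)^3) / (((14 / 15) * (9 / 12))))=1512764307503075 / 64641024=23402542.44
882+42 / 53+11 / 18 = 842767 / 954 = 883.40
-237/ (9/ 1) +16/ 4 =-67/ 3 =-22.33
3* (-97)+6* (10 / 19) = -5469 / 19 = -287.84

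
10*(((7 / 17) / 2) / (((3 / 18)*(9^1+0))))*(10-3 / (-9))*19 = 41230 / 153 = 269.48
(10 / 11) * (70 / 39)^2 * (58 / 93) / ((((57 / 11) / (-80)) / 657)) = -16597280000 / 895869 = -18526.46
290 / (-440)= -29 / 44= -0.66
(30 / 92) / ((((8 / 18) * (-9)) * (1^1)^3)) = -15 / 184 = -0.08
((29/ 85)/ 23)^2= 841/ 3822025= 0.00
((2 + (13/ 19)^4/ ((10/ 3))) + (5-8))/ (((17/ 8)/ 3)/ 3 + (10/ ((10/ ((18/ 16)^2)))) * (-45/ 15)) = 350647776/ 1336441855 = 0.26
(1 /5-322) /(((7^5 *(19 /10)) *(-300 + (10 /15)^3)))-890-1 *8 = -1160235100121 /1292021318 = -898.00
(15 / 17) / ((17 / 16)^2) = 3840 / 4913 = 0.78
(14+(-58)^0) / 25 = 3 / 5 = 0.60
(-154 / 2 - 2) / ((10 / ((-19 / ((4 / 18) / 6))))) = 40527 / 10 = 4052.70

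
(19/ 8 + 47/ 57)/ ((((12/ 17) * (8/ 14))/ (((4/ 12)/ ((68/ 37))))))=377881/ 262656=1.44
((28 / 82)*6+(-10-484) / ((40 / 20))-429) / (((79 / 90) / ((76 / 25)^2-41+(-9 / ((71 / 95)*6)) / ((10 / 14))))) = 26541.25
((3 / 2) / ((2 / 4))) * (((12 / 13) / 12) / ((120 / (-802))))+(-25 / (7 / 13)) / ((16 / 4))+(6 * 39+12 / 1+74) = 139617 / 455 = 306.85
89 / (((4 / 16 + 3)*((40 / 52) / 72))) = 12816 / 5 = 2563.20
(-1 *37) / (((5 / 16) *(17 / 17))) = -592 / 5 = -118.40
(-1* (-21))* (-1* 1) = -21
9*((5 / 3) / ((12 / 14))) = 35 / 2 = 17.50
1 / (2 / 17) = 17 / 2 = 8.50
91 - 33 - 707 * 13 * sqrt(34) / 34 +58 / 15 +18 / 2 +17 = 1318 / 15 - 9191 * sqrt(34) / 34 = -1488.38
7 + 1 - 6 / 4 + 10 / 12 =22 / 3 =7.33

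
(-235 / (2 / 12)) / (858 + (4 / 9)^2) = -1.64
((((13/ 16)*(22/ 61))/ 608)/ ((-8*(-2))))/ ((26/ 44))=121/ 2373632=0.00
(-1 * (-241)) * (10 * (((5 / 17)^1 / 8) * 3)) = 18075 / 68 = 265.81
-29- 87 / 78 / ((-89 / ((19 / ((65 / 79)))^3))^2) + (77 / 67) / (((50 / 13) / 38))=-22239022800692229103943 / 1040658662859968750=-21370.14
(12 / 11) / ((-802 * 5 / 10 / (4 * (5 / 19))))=-240 / 83809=-0.00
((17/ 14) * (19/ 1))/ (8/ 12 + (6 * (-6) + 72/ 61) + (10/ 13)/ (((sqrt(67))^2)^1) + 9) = -51483939/ 56103362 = -0.92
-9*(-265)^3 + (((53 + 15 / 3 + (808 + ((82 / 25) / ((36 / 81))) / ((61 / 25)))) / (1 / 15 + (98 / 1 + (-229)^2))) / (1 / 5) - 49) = 16103246747442967 / 96146492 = 167486576.08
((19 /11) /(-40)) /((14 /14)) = -0.04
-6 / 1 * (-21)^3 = 55566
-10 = -10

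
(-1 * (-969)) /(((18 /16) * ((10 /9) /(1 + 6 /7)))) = 50388 /35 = 1439.66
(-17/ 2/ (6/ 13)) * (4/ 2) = -221/ 6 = -36.83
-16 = -16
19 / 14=1.36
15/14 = 1.07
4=4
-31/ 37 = -0.84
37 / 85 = 0.44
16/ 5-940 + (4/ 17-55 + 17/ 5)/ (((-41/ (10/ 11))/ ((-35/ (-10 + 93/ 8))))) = -479083764/ 498355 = -961.33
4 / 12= 0.33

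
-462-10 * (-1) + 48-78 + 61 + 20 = -401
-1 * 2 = -2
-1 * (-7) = 7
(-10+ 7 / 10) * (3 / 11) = -2.54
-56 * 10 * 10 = -5600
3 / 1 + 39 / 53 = 198 / 53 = 3.74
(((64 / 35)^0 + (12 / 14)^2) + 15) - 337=-15693 / 49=-320.27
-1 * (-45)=45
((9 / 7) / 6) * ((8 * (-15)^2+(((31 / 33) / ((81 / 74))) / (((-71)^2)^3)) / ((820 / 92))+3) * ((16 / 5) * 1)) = 1012485065264189936456 / 818935507585658925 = 1236.34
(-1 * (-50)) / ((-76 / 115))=-2875 / 38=-75.66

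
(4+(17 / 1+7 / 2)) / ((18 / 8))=98 / 9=10.89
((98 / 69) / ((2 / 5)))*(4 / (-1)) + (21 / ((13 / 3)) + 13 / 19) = -147806 / 17043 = -8.67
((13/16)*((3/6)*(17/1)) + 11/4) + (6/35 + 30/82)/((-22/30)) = 901497/101024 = 8.92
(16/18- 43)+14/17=-6317/153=-41.29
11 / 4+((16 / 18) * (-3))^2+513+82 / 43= 524.77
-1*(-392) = 392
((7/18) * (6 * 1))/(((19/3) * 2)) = 7/38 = 0.18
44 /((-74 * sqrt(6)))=-11 * sqrt(6) /111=-0.24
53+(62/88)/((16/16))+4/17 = 40347/748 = 53.94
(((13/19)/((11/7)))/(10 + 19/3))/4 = 39/5852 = 0.01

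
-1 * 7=-7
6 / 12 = 1 / 2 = 0.50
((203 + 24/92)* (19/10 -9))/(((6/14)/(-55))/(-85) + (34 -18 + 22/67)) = -145554091375/1646862146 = -88.38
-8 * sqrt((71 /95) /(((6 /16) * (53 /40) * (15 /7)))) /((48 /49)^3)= -117649 * sqrt(2502395) /26101440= -7.13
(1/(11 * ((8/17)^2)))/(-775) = -289/545600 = -0.00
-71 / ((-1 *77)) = 71 / 77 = 0.92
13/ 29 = 0.45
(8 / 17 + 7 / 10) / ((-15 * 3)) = -199 / 7650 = -0.03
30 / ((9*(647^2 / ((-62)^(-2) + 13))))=249865 / 2413699494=0.00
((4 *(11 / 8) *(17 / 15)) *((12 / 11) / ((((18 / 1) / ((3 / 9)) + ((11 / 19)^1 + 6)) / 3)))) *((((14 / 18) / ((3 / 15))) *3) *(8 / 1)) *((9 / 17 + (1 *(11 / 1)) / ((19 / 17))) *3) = 1125600 / 1151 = 977.93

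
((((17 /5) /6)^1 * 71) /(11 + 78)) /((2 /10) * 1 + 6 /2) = 1207 /8544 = 0.14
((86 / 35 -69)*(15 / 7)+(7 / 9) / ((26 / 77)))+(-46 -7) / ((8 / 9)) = -9168829 / 45864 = -199.91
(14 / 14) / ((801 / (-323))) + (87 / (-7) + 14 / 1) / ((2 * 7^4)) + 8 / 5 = 161155957 / 134624070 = 1.20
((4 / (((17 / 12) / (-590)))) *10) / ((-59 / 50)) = 240000 / 17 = 14117.65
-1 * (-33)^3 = 35937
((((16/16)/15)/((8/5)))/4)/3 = 1/288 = 0.00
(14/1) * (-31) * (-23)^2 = -229586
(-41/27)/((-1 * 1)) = 41/27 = 1.52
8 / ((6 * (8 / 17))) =17 / 6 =2.83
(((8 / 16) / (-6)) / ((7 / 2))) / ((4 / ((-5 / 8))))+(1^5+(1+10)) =16133 / 1344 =12.00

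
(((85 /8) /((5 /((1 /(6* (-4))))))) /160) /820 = -17 /25190400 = -0.00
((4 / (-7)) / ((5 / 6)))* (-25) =120 / 7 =17.14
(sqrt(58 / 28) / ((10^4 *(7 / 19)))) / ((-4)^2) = 19 *sqrt(406) / 15680000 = 0.00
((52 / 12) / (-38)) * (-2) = 13 / 57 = 0.23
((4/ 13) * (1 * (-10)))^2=1600/ 169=9.47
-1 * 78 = -78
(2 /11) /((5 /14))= 28 /55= 0.51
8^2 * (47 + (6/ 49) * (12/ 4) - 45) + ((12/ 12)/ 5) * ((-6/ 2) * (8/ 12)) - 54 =23792/ 245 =97.11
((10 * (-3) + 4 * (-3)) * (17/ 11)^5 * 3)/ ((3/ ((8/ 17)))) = -28063056/ 161051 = -174.25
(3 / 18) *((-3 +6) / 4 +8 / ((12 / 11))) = 97 / 72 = 1.35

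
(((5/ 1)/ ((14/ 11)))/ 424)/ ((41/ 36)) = 495/ 60844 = 0.01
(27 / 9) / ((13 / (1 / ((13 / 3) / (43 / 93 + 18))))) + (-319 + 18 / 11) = -18232688 / 57629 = -316.38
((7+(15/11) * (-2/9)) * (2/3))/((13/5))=170/99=1.72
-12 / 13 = -0.92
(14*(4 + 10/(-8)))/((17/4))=154/17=9.06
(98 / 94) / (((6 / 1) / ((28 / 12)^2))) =2401 / 2538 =0.95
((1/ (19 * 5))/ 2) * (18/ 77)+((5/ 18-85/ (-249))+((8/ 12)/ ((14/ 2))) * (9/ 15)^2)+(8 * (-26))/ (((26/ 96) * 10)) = -76.15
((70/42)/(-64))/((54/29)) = -145/10368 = -0.01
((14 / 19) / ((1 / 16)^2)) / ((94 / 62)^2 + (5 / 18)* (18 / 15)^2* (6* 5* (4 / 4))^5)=3444224 / 177477521971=0.00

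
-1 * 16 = -16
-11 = -11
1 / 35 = 0.03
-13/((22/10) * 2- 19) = 65/73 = 0.89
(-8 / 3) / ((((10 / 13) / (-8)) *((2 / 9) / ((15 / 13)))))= 144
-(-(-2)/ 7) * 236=-472/ 7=-67.43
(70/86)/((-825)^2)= 7/5853375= 0.00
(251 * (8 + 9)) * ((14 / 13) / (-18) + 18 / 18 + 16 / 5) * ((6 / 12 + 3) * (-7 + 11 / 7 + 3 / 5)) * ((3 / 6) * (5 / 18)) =-41466.28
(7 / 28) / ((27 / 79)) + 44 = 4831 / 108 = 44.73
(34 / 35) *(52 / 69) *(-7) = -1768 / 345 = -5.12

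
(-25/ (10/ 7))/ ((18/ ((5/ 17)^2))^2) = -21875/ 54121608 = -0.00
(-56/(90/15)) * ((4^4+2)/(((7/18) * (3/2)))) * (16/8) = -8256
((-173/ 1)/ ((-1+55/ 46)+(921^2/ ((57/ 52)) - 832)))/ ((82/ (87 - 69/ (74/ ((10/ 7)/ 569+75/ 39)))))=-24681727382757/ 106135662753678922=-0.00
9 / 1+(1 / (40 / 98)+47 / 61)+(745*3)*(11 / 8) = 7528243 / 2440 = 3085.35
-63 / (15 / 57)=-1197 / 5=-239.40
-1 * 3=-3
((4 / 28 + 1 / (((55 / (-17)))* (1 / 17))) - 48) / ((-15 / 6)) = 40896 / 1925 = 21.24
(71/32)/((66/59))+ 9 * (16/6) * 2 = 105565/2112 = 49.98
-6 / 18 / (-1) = 1 / 3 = 0.33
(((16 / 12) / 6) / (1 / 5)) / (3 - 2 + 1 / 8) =80 / 81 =0.99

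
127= 127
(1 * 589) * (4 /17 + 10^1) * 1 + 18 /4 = 205125 /34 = 6033.09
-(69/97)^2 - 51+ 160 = 1020820/9409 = 108.49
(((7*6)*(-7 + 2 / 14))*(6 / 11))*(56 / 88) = -12096 / 121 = -99.97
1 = 1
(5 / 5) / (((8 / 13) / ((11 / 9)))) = 143 / 72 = 1.99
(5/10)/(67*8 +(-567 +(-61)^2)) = 1/7380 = 0.00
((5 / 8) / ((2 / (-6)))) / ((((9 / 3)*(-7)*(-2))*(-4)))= 5 / 448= 0.01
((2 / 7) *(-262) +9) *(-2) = 922 / 7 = 131.71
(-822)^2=675684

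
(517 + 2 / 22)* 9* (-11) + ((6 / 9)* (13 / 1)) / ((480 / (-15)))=-2457229 / 48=-51192.27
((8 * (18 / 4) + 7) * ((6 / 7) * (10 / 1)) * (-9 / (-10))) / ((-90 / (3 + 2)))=-129 / 7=-18.43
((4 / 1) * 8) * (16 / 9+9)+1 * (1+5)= 3158 / 9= 350.89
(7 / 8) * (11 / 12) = 77 / 96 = 0.80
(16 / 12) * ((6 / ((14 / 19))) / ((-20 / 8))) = -152 / 35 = -4.34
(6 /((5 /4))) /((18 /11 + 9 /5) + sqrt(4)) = 0.88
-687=-687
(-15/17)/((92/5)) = -75/1564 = -0.05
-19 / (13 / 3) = -57 / 13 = -4.38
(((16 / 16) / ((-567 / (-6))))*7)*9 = 2 / 3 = 0.67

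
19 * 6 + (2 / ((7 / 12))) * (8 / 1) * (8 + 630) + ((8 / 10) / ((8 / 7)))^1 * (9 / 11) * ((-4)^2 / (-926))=3139679946 / 178255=17613.42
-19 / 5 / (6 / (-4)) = 38 / 15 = 2.53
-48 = -48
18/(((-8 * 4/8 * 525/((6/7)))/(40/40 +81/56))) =-1233/68600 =-0.02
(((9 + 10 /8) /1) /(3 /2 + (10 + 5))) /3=41 /198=0.21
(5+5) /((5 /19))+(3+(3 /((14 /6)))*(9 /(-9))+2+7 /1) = 341 /7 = 48.71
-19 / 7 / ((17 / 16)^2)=-4864 / 2023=-2.40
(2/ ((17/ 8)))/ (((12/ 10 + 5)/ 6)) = 480/ 527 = 0.91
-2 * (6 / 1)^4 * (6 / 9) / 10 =-172.80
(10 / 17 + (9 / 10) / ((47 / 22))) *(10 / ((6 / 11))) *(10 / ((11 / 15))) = 201650 / 799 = 252.38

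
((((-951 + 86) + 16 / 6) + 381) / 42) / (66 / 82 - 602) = 29602 / 1552887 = 0.02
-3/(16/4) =-3/4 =-0.75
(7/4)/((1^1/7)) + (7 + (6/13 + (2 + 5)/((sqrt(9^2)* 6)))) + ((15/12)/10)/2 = 111779/5616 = 19.90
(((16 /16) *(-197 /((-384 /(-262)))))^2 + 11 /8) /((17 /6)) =666051937 /104448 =6376.88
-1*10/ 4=-5/ 2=-2.50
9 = 9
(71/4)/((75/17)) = 1207/300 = 4.02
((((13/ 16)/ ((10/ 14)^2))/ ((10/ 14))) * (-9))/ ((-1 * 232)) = 40131/ 464000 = 0.09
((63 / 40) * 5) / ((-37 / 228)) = -48.53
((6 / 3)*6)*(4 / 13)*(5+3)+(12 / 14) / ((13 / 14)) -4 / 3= 1136 / 39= 29.13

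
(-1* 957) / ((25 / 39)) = -37323 / 25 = -1492.92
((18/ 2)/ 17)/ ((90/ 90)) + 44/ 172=0.79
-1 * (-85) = 85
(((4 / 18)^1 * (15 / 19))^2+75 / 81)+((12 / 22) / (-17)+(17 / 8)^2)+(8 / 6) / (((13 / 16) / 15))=45578677069 / 1516477248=30.06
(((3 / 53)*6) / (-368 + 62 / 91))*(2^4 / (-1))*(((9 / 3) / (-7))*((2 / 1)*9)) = -3744 / 32807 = -0.11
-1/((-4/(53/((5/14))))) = 371/10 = 37.10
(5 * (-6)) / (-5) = 6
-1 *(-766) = 766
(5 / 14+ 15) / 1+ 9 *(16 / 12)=383 / 14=27.36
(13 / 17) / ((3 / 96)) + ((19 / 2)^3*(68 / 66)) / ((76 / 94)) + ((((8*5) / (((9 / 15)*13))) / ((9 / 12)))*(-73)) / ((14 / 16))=669696151 / 1225224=546.59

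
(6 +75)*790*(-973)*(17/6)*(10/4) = -882048825/2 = -441024412.50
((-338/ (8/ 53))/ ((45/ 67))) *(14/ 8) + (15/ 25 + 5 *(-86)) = -4510001/ 720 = -6263.89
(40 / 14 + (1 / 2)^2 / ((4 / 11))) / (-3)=-397 / 336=-1.18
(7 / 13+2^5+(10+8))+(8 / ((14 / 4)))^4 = 2429425 / 31213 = 77.83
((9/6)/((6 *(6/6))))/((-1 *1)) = -0.25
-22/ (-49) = 22/ 49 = 0.45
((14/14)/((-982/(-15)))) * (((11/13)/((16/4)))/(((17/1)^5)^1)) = 165/72503577848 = 0.00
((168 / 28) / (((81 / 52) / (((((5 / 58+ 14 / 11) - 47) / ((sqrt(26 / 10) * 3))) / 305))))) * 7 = -815332 * sqrt(65) / 7880895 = -0.83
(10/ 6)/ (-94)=-5/ 282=-0.02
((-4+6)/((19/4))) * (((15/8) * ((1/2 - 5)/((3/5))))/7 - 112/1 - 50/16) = -13119/266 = -49.32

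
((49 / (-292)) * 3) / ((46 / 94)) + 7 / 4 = 0.72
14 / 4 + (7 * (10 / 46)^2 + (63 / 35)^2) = 187023 / 26450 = 7.07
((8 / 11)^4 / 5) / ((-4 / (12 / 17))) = -12288 / 1244485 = -0.01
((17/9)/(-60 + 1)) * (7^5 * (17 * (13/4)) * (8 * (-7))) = 884014586/531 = 1664810.90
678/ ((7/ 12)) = 8136/ 7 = 1162.29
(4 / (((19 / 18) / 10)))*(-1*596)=-22585.26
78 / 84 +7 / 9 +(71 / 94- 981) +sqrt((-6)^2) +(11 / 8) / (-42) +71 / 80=-8220443 / 8460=-971.68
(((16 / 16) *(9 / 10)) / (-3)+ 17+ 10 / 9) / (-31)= -1603 / 2790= -0.57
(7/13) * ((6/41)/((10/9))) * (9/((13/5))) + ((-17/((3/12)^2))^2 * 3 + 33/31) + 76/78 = 143026674982/644397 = 221954.28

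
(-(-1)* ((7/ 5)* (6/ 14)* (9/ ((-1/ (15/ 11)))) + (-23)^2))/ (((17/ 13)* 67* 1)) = 74594/ 12529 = 5.95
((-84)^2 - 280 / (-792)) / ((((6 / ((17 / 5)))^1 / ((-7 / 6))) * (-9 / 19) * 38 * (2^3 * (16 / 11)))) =83130901 / 3732480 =22.27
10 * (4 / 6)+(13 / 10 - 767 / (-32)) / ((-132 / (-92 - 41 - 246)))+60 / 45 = 1701257 / 21120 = 80.55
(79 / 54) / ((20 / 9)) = 79 / 120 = 0.66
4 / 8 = 1 / 2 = 0.50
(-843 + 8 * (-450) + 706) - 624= -4361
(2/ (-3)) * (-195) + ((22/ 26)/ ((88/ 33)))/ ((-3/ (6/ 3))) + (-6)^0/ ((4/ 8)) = 6853/ 52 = 131.79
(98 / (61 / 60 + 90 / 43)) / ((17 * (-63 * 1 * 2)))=-6020 / 409173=-0.01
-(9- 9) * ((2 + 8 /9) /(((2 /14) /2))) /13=0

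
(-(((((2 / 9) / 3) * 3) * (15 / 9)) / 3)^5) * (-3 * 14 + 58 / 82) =169300000 / 142958160441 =0.00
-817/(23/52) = -42484/23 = -1847.13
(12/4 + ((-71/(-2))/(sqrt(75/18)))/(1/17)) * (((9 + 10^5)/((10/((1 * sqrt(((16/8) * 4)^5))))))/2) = 9600864 * sqrt(2)/5 + 3862747616 * sqrt(3)/25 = 270334539.52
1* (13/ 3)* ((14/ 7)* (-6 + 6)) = 0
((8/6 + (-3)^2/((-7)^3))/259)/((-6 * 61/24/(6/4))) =-2690/5419057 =-0.00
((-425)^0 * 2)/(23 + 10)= 2/33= 0.06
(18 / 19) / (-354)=-3 / 1121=-0.00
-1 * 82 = -82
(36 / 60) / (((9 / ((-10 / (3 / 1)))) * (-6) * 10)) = 1 / 270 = 0.00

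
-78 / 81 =-26 / 27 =-0.96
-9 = -9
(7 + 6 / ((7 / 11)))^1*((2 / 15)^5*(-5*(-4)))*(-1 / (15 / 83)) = -244352 / 3189375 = -0.08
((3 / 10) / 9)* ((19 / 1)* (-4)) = -38 / 15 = -2.53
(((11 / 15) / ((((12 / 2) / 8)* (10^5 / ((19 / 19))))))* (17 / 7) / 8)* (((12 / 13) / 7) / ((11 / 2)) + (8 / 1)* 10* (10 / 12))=0.00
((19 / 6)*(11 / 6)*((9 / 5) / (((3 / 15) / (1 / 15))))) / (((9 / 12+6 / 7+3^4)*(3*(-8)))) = -1463 / 832680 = -0.00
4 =4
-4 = -4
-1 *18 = -18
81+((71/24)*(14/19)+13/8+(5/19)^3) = 13963231/164616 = 84.82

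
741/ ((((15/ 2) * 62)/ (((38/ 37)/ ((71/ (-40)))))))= -75088/ 81437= -0.92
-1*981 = -981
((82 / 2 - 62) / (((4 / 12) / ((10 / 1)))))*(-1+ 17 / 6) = -1155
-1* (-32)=32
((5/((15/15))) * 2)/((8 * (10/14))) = 7/4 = 1.75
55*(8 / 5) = 88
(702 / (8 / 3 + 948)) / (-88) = -1053 / 125488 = -0.01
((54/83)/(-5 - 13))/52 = -3/4316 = -0.00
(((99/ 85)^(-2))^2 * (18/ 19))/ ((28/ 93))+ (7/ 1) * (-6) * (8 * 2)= -634339032401/ 946364958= -670.29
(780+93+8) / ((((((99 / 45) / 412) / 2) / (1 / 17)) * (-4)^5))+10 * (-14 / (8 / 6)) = -2966995 / 23936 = -123.96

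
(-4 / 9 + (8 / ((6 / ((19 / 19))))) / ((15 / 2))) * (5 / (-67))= 4 / 201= 0.02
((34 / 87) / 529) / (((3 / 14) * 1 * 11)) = 476 / 1518759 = 0.00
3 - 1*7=-4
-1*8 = -8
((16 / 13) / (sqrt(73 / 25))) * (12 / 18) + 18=160 * sqrt(73) / 2847 + 18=18.48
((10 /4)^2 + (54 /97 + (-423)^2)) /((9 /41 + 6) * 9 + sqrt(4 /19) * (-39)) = 1517190263329 * sqrt(19) /5810058858 + 13791344888985 /3873372572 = 4698.80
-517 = -517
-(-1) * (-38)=-38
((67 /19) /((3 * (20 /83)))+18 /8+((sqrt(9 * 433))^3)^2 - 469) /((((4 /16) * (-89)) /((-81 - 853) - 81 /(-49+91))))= 63144971368860047 /25365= 2489452843243.05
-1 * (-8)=8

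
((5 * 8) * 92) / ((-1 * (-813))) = 3680 / 813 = 4.53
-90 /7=-12.86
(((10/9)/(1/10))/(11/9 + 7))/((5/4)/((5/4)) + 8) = 50/333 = 0.15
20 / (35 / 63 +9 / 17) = 1530 / 83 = 18.43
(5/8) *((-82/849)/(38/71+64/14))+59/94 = 5307943/8619048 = 0.62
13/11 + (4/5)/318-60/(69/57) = -9731089/201135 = -48.38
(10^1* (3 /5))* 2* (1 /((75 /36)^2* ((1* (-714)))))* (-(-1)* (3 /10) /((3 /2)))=-288 /371875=-0.00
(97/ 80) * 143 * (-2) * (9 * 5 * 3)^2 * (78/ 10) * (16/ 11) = -71702982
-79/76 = -1.04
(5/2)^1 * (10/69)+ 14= 991/69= 14.36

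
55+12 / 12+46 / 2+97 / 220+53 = 29137 / 220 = 132.44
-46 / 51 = -0.90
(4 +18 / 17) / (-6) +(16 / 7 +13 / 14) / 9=-347 / 714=-0.49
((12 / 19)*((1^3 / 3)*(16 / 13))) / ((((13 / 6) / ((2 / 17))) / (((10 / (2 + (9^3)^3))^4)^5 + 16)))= 4194536957187385719273268117214716388617041711314516253172794644454683235918235591542998040707456405711823648183660110628226399692201221635771399714504903797587295853102116864 / 18633397532713852885576976457877581665481645173789509986323514099678368635991921080367646000007968979377548623323686072498616087239435879348295361020156163492358212787539490011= 0.23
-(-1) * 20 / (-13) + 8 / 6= -8 / 39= -0.21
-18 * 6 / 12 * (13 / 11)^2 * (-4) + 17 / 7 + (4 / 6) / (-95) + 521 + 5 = 578.70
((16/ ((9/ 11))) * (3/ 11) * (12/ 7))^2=4096/ 49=83.59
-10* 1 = -10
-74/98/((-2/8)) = 148/49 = 3.02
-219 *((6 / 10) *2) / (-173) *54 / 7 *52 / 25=3689712 / 151375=24.37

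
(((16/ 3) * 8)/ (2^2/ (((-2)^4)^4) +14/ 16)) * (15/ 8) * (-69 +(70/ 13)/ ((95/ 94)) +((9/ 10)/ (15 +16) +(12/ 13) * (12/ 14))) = -4415546851328/ 768448863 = -5746.05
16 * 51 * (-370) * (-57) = 17209440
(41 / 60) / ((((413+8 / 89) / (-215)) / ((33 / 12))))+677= 27743941 / 41040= 676.02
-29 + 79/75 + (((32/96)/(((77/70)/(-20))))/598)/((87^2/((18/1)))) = -5797643704/207453675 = -27.95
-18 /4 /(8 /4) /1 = -9 /4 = -2.25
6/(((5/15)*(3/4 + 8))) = 72/35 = 2.06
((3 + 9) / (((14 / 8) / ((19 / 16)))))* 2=114 / 7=16.29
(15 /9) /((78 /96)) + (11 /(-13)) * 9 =-217 /39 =-5.56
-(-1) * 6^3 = 216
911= 911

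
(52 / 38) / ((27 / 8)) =208 / 513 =0.41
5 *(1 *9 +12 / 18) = 145 / 3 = 48.33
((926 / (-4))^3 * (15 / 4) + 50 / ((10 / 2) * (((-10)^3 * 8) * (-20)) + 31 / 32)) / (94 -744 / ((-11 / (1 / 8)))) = -59892076200821315 / 131891359712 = -454101.59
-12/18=-2/3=-0.67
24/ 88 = 3/ 11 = 0.27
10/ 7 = 1.43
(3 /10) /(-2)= -3 /20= -0.15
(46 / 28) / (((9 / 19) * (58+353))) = 437 / 51786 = 0.01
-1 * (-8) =8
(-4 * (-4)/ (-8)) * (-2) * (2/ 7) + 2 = 22/ 7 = 3.14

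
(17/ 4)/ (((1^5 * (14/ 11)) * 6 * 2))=187/ 672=0.28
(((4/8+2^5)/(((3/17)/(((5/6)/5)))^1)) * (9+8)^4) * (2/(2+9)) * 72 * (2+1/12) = 2307267625/33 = 69917200.76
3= 3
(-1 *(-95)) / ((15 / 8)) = 152 / 3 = 50.67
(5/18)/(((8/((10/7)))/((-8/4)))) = -25/252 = -0.10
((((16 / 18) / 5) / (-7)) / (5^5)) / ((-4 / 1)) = 2 / 984375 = 0.00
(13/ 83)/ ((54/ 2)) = 13/ 2241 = 0.01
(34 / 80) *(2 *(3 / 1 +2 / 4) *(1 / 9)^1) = 119 / 360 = 0.33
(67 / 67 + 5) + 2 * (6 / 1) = 18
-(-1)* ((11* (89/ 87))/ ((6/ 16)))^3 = 480416634368/ 17779581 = 27020.69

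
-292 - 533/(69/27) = -11513/23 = -500.57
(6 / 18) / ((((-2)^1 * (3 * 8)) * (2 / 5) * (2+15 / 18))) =-5 / 816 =-0.01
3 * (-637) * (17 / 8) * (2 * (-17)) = 138069.75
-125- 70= -195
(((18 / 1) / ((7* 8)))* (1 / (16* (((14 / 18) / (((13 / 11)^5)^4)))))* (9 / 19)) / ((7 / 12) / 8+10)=41563855775664308372657787 / 1211322694375800654806897354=0.03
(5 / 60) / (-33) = -1 / 396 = -0.00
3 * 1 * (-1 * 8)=-24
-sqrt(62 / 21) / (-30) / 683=sqrt(1302) / 430290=0.00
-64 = -64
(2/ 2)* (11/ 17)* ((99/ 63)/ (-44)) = -11/ 476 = -0.02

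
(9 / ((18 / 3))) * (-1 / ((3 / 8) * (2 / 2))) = -4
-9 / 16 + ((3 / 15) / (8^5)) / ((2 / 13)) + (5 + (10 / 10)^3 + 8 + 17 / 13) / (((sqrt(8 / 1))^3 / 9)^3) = -184307 / 327680 + 145071* sqrt(2) / 212992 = 0.40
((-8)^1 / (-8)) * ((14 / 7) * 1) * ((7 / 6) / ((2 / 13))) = 91 / 6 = 15.17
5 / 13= 0.38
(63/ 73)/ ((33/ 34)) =714/ 803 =0.89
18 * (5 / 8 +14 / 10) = 729 / 20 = 36.45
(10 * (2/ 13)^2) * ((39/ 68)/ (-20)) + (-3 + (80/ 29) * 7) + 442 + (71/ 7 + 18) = 486.45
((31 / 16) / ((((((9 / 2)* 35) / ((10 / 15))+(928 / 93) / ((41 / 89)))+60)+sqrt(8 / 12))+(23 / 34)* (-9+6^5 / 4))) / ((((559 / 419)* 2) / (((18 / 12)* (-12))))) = -3196432351211468391 / 397864159877241849532+163730061451647* sqrt(6) / 99466039969310462383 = -0.01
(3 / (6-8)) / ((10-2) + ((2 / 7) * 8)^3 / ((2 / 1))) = -1029 / 9584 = -0.11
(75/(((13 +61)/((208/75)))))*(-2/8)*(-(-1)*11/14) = -143/259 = -0.55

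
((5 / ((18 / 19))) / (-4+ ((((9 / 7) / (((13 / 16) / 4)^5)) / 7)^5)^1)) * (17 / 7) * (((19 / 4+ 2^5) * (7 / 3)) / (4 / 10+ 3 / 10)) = 6627593410185362484084823596144242202025 / 178470103778653239469920167616843403996487438046384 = 0.00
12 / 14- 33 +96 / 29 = -5853 / 203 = -28.83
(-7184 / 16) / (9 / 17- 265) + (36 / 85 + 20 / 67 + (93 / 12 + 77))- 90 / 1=-2.83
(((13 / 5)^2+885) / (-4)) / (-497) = 157 / 350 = 0.45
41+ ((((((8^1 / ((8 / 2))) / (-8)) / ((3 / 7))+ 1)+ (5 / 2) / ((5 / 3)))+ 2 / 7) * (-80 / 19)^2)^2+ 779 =134742680020 / 57471561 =2344.51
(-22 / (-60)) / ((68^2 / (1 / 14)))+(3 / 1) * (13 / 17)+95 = 97.29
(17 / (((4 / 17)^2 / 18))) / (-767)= -7.21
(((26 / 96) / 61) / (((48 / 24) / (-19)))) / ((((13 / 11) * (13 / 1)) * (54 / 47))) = -9823 / 4110912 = -0.00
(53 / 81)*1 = 0.65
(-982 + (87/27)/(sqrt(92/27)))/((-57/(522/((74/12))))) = 1025208/703 - 5046 * sqrt(69)/16169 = 1455.74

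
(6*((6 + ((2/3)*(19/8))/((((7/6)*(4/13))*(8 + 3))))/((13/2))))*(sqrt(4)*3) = 35.45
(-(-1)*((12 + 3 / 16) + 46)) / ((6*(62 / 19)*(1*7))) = 2527 / 5952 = 0.42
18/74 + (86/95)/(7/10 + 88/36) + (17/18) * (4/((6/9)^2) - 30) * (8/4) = -23357924/596847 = -39.14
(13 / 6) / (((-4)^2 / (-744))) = -403 / 4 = -100.75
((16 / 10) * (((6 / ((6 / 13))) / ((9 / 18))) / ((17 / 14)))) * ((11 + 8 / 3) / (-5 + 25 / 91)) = -5432336 / 54825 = -99.09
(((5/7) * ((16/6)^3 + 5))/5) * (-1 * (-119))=10999/27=407.37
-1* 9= -9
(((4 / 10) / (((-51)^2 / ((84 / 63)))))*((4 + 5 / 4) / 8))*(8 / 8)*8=14 / 13005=0.00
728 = 728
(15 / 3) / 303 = 5 / 303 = 0.02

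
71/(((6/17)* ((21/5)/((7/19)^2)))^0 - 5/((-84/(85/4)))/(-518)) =12357408/173623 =71.17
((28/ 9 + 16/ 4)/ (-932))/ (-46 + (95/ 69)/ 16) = 5888/ 35431611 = 0.00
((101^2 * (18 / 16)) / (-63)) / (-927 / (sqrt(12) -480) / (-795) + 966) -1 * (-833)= 9779257397071415004 / 11742463030433863 -278436295 * sqrt(3) / 140909556365206356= 832.81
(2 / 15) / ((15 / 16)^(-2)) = 15 / 128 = 0.12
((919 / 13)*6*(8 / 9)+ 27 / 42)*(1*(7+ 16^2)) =54232441 / 546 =99326.82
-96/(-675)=32/225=0.14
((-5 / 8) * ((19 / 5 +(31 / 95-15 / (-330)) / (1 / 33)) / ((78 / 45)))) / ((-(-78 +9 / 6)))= -15265 / 201552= -0.08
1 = 1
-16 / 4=-4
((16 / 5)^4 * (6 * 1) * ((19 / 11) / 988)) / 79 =98304 / 7060625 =0.01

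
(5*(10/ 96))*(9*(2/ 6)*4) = 25/ 4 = 6.25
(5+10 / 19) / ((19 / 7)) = 735 / 361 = 2.04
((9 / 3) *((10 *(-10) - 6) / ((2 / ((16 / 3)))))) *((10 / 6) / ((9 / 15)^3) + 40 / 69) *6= -26211680 / 621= -42208.82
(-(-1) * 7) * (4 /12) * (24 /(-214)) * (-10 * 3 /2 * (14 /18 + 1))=2240 /321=6.98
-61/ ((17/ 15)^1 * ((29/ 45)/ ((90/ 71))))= -3705750/ 35003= -105.87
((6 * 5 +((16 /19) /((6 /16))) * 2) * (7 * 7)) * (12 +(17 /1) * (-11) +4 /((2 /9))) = -15124438 /57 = -265341.02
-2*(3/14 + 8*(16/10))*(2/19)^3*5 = -0.15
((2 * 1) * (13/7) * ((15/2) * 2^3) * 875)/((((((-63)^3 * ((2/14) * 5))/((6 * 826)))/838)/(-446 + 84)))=930696208000/567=1641439520.28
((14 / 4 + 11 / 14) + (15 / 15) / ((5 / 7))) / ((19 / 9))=1791 / 665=2.69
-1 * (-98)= 98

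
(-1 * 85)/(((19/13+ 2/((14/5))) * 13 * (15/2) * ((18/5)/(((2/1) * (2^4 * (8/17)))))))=-4480/2673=-1.68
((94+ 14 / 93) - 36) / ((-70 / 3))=-2704 / 1085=-2.49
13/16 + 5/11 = 223/176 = 1.27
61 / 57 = 1.07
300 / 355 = 60 / 71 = 0.85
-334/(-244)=167/122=1.37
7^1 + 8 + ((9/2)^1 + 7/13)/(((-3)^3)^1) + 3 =12505/702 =17.81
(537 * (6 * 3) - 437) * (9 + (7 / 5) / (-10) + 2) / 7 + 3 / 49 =35079579 / 2450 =14318.20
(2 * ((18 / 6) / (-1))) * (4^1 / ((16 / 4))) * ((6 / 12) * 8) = -24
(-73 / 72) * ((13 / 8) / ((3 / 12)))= -949 / 144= -6.59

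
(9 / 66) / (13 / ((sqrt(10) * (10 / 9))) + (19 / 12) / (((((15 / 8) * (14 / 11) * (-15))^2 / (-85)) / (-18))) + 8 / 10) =-67925466000 / 1193997555179 + 29536801875 * sqrt(10) / 1193997555179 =0.02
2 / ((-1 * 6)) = -1 / 3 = -0.33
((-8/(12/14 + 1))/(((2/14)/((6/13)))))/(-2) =6.96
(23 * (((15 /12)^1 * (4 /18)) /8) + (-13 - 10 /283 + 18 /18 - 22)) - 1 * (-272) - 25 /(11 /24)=82579691 /448272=184.22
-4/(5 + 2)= -4/7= -0.57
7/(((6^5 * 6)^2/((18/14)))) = 0.00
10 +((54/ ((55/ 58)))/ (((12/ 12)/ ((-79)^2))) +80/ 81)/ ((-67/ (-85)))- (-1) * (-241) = 26902244917/ 59697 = 450646.51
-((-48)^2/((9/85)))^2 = -473497600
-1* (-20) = 20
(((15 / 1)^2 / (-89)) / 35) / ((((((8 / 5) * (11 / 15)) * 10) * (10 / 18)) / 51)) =-61965 / 109648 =-0.57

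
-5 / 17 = -0.29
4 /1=4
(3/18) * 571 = 95.17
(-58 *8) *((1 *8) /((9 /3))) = -3712 /3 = -1237.33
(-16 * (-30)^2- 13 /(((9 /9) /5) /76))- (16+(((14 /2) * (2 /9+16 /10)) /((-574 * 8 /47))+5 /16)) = -13936451 /720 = -19356.18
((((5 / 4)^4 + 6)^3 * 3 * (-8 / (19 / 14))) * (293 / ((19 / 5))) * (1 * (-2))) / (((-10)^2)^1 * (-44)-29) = -310471128379965 / 838267830272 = -370.37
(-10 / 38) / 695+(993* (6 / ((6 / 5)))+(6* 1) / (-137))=4964.96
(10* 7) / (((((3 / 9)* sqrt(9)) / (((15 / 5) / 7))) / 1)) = 30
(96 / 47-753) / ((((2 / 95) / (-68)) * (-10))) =-11400285 / 47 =-242559.26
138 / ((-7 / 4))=-552 / 7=-78.86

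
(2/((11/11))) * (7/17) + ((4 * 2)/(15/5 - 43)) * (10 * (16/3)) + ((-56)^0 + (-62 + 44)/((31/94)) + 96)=51503/1581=32.58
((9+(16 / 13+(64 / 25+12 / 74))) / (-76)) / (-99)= 155759 / 90476100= 0.00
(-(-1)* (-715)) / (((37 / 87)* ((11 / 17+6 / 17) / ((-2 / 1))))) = 124410 / 37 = 3362.43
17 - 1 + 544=560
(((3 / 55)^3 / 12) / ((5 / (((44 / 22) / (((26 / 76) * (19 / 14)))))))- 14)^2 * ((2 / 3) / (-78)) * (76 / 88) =-217761853310402072 / 150515559446484375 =-1.45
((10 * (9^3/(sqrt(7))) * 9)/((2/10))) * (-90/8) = -7381125 * sqrt(7)/14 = -1394901.51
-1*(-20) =20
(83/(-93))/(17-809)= 83/73656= 0.00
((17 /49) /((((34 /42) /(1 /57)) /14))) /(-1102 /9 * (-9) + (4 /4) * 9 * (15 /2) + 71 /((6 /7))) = 0.00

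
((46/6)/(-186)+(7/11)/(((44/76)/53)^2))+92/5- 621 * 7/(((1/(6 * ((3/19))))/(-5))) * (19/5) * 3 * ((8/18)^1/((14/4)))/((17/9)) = 1334058775337/63129330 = 21132.15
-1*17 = -17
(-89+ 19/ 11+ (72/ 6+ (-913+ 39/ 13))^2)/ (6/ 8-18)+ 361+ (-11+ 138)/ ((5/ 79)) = -168404638/ 3795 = -44375.40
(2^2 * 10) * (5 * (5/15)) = 200/3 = 66.67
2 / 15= 0.13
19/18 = 1.06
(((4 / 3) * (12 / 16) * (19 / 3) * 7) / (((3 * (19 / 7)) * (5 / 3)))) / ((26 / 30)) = 49 / 13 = 3.77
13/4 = 3.25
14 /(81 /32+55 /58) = 12992 /3229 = 4.02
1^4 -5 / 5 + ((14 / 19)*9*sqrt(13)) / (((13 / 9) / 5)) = 5670*sqrt(13) / 247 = 82.77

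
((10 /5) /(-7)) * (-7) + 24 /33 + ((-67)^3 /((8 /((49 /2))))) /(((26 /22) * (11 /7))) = -1134772559 /2288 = -495967.03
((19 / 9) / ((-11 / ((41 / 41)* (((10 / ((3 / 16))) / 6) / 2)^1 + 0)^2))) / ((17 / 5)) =-152000 / 136323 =-1.11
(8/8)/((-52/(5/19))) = -5/988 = -0.01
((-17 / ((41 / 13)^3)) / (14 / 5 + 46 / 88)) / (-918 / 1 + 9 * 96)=241670 / 80017281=0.00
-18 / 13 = -1.38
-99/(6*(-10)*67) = 33/1340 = 0.02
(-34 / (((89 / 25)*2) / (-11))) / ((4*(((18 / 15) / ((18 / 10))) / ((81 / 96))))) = 378675 / 22784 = 16.62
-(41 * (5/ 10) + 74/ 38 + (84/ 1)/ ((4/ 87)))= -70279/ 38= -1849.45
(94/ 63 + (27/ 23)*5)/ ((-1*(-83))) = 10667/ 120267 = 0.09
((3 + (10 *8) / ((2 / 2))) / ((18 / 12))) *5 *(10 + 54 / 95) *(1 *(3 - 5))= -333328 / 57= -5847.86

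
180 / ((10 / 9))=162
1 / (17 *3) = 0.02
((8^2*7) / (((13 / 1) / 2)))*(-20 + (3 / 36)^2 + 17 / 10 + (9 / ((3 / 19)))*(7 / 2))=7306264 / 585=12489.34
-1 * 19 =-19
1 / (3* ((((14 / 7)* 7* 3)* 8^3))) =1 / 64512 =0.00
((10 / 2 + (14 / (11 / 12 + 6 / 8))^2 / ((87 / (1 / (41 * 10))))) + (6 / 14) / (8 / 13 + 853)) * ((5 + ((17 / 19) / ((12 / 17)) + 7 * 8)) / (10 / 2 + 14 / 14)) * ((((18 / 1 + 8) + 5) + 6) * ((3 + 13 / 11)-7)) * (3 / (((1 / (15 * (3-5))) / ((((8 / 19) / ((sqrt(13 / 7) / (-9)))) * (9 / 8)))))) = -235115294229327021 * sqrt(91) / 1471579434325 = -1524115.46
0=0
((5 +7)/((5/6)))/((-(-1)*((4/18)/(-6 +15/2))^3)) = 177147/40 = 4428.68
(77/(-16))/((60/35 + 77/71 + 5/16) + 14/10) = -191345/179369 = -1.07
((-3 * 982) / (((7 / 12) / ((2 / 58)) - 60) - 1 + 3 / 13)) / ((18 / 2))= 51064 / 6841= 7.46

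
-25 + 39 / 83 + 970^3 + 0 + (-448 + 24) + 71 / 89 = 6741912143601 / 7387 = 912672552.27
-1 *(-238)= 238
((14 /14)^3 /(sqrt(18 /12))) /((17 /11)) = 0.53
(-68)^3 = -314432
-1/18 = -0.06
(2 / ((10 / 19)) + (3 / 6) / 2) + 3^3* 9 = 247.05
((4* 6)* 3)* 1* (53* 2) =7632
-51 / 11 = -4.64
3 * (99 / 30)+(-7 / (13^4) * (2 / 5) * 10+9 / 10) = 1542154 / 142805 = 10.80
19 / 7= 2.71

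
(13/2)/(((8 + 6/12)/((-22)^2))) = 6292/17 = 370.12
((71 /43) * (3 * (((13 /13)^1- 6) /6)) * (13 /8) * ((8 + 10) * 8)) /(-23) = 41535 /989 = 42.00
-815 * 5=-4075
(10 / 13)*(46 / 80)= 23 / 52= 0.44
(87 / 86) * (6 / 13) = 0.47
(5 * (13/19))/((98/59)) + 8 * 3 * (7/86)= 321313/80066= 4.01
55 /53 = 1.04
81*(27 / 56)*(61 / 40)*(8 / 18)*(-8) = -211.76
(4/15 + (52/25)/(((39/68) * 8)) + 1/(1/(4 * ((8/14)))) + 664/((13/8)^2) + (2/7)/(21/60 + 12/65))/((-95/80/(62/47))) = -148554616896/524436575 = -283.27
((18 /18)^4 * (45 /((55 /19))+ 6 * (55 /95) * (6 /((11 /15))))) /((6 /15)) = 109.92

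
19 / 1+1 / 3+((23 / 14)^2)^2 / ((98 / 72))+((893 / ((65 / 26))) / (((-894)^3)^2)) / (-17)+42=170228302327572437145907483 / 2552714721220216297641120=66.69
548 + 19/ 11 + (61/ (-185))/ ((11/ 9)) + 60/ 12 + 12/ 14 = 7910457/ 14245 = 555.31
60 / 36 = 1.67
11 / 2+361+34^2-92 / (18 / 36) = 2677 / 2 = 1338.50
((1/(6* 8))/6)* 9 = 1/32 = 0.03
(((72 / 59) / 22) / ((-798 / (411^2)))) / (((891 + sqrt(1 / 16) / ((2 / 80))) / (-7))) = 1013526 / 11110231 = 0.09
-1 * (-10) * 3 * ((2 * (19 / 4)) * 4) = 1140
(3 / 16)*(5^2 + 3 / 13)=123 / 26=4.73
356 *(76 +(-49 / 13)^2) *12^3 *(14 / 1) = 776895303.20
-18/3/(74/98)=-294/37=-7.95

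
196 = 196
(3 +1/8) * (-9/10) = -45/16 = -2.81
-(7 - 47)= 40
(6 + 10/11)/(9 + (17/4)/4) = 1216/1771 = 0.69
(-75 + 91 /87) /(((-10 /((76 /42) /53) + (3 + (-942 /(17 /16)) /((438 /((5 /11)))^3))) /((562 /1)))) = 453552738693831051 /3163515788594998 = 143.37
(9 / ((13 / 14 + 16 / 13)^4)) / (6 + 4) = 548599688 / 13252496445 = 0.04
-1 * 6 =-6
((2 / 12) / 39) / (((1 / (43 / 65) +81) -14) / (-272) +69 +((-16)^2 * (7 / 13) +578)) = 2924 / 536831955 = 0.00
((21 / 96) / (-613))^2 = 49 / 384787456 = 0.00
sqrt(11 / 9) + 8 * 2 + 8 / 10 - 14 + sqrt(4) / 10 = sqrt(11) / 3 + 3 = 4.11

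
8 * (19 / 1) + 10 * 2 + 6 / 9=518 / 3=172.67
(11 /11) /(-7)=-1 /7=-0.14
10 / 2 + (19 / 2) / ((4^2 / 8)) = 39 / 4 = 9.75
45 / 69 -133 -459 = -13601 / 23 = -591.35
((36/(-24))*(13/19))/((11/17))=-663/418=-1.59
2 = 2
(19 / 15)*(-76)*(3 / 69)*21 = -10108 / 115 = -87.90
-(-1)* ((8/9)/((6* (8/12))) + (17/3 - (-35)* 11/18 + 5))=581/18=32.28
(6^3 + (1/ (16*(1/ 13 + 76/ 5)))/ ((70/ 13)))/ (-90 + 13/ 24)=-48045481/ 19898396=-2.41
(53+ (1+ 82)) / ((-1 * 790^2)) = -34 / 156025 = -0.00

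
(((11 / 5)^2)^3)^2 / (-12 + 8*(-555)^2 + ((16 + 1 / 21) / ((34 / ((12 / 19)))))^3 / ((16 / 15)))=6595553074163354359982 / 1264308018362876220703125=0.01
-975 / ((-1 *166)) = 975 / 166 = 5.87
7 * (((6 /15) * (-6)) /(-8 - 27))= 12 /25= 0.48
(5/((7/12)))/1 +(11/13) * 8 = 1396/91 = 15.34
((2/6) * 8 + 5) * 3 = 23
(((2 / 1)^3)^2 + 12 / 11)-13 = 573 / 11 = 52.09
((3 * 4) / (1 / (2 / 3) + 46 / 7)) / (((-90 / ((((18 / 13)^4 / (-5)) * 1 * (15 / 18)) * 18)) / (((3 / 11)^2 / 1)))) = 26453952 / 1952572765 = 0.01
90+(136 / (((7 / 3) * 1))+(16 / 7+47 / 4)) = 4545 / 28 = 162.32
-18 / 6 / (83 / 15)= -45 / 83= -0.54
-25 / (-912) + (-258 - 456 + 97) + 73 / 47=-26379337 / 42864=-615.42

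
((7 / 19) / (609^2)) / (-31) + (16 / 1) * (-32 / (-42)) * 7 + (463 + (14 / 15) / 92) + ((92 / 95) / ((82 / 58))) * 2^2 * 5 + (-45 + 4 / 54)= 456534647921699 / 882845662230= 517.12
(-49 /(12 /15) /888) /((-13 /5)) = 1225 /46176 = 0.03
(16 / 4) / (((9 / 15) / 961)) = 19220 / 3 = 6406.67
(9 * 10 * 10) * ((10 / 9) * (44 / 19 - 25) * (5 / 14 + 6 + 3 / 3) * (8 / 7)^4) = -284708.64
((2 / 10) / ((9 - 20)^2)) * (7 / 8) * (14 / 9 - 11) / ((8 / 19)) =-2261 / 69696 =-0.03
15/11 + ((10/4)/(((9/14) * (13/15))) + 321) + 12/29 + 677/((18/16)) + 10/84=485507291/522522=929.16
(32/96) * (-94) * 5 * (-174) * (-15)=-408900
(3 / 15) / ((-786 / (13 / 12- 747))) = 8951 / 47160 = 0.19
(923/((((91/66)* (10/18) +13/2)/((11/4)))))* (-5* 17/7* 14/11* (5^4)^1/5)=-674847.52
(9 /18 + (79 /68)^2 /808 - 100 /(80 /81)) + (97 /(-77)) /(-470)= -6811050083473 /67606394240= -100.75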